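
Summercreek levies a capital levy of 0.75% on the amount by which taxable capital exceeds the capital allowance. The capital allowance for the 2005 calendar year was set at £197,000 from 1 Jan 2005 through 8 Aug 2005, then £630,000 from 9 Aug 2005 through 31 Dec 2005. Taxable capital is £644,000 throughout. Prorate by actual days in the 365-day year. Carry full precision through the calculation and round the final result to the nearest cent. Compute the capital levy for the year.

£2,062.40

1 Jan – 8 Aug 2005: 220 days, exemption £197,000 → (£644,000 − £197,000) × 0.75% × 220/365 = £2,020.6849
9 Aug – 31 Dec 2005: 145 days, exemption £630,000 → (£644,000 − £630,000) × 0.75% × 145/365 = £41.7123
Total = £2,062.3973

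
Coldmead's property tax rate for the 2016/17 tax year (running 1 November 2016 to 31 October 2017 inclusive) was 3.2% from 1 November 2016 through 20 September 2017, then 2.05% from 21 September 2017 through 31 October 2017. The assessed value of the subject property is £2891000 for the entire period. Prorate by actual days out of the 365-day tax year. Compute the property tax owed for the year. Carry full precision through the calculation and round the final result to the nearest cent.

1 November 2016 – 20 September 2017: 324 days at 3.2% → £2891000 × 3.2% × 324/365 = £82120.2411
21 September – 31 October 2017: 41 days at 2.05% → £2891000 × 2.05% × 41/365 = £6657.2205
Total = £88777.4616

£88777.46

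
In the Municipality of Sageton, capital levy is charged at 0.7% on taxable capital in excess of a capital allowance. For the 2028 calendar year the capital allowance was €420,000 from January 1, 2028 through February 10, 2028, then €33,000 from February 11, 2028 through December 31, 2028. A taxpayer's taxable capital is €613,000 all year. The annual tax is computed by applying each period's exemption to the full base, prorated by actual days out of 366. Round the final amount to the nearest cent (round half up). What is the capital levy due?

€3,756.53

January 1 – February 10, 2028: 41 days, exemption €420,000 → (€613,000 − €420,000) × 0.7% × 41/366 = €151.3415
February 11 – December 31, 2028: 325 days, exemption €33,000 → (€613,000 − €33,000) × 0.7% × 325/366 = €3,605.1913
Total = €3,756.5328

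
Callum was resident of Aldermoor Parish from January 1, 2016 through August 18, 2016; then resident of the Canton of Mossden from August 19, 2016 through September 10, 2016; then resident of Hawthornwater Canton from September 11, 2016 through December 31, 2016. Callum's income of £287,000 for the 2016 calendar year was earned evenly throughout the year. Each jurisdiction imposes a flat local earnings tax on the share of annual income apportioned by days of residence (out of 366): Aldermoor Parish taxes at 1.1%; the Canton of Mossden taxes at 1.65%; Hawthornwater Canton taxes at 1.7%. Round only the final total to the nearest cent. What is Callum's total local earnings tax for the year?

Aldermoor Parish, January 1 – August 18, 2016: 231 days → £287,000 × 1.1% × 231/366 = £1,992.5328
The Canton of Mossden, August 19 – September 10, 2016: 23 days → £287,000 × 1.65% × 23/366 = £297.5861
Hawthornwater Canton, September 11 – December 31, 2016: 112 days → £287,000 × 1.7% × 112/366 = £1,493.0273
Total = £3,783.1462

£3,783.15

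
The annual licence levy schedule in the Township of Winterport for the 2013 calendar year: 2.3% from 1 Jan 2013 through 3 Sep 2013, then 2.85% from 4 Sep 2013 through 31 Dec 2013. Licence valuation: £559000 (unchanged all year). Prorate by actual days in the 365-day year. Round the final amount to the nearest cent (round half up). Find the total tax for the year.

1 Jan – 3 Sep 2013: 246 days at 2.3% → £559000 × 2.3% × 246/365 = £8665.2658
4 Sep – 31 Dec 2013: 119 days at 2.85% → £559000 × 2.85% × 119/365 = £5194.1055
Total = £13859.3712

£13859.37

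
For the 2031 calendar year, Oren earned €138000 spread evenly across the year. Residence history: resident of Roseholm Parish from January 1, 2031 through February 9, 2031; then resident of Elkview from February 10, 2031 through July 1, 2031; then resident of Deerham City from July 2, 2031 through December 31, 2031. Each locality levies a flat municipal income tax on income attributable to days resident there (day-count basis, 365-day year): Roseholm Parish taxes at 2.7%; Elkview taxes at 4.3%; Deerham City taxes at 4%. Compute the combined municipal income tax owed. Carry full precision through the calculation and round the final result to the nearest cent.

€5484.46

Roseholm Parish, January 1 – February 9, 2031: 40 days → €138000 × 2.7% × 40/365 = €408.3288
Elkview, February 10 – July 1, 2031: 142 days → €138000 × 4.3% × 142/365 = €2308.5699
Deerham City, July 2 – December 31, 2031: 183 days → €138000 × 4% × 183/365 = €2767.5616
Total = €5484.4603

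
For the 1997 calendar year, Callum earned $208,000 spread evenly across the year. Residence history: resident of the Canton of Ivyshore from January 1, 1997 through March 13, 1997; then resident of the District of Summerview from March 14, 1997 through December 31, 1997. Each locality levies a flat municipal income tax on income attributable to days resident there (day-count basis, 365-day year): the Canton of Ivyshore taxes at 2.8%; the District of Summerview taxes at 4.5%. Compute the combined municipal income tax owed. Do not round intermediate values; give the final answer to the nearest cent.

$8,662.49

The Canton of Ivyshore, January 1 – March 13, 1997: 72 days → $208,000 × 2.8% × 72/365 = $1,148.8438
The District of Summerview, March 14 – December 31, 1997: 293 days → $208,000 × 4.5% × 293/365 = $7,513.6438
Total = $8,662.4877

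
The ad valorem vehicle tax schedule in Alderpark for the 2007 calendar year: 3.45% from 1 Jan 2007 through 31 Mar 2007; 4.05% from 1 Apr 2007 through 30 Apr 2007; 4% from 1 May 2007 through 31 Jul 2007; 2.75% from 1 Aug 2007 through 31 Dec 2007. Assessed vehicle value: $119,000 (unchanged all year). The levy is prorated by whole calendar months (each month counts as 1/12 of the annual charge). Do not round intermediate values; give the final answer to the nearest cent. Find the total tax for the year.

$3,981.54

1 Jan – 31 Mar 2007: 3 months at 3.45% → $119,000 × 3.45% × 3/12 = $1,026.3750
1 Apr – 30 Apr 2007: 1 month at 4.05% → $119,000 × 4.05% × 1/12 = $401.6250
1 May – 31 Jul 2007: 3 months at 4% → $119,000 × 4% × 3/12 = $1,190.0000
1 Aug – 31 Dec 2007: 5 months at 2.75% → $119,000 × 2.75% × 5/12 = $1,363.5417
Total = $3,981.5417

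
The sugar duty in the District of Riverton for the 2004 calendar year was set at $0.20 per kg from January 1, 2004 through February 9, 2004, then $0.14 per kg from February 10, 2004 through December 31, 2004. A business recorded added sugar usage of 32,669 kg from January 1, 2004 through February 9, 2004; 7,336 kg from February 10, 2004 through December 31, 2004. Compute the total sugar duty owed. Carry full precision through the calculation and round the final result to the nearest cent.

$7560.84

January 1 – February 9, 2004: 32,669 kg at $0.20/kg → $6533.80
February 10 – December 31, 2004: 7,336 kg at $0.14/kg → $1027.04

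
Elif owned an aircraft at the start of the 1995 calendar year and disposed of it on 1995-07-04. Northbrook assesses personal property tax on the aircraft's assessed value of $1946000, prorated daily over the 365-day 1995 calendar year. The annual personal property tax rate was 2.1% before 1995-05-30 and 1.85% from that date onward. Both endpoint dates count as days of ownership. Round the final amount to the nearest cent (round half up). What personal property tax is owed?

1995-01-01 to 1995-05-29: 149 days at 2.1% → $1946000 × 2.1% × 149/365 = $16682.2849
1995-05-30 to 1995-07-04: 36 days at 1.85% → $1946000 × 1.85% × 36/365 = $3550.7836
Total = $20233.0685

$20233.07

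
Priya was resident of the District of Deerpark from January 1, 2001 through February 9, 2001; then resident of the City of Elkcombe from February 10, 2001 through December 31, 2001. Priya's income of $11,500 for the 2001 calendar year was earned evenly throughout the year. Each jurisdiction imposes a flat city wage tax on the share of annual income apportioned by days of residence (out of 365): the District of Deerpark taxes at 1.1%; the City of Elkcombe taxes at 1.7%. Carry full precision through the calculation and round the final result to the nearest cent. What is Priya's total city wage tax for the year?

$187.94

The District of Deerpark, January 1 – February 9, 2001: 40 days → $11,500 × 1.1% × 40/365 = $13.8630
The City of Elkcombe, February 10 – December 31, 2001: 325 days → $11,500 × 1.7% × 325/365 = $174.0753
Total = $187.9384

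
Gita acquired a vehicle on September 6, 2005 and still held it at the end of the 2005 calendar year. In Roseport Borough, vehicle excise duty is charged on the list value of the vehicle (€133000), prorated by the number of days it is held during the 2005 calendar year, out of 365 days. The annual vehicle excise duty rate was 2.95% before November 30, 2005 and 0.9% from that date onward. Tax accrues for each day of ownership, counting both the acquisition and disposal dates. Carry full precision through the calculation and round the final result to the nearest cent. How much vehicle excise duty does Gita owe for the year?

€1018.63

September 6 – November 29, 2005: 85 days at 2.95% → €133000 × 2.95% × 85/365 = €913.6918
November 30 – December 31, 2005: 32 days at 0.9% → €133000 × 0.9% × 32/365 = €104.9425
Total = €1018.6342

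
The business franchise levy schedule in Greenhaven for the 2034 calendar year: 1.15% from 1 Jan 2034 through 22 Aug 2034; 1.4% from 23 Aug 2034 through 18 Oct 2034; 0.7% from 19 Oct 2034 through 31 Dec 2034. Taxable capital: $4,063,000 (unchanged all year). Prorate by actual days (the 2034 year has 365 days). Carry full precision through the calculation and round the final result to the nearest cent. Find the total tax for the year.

1 Jan – 22 Aug 2034: 234 days at 1.15% → $4,063,000 × 1.15% × 234/365 = $29,954.8849
23 Aug – 18 Oct 2034: 57 days at 1.4% → $4,063,000 × 1.4% × 57/365 = $8,882.9425
19 Oct – 31 Dec 2034: 74 days at 0.7% → $4,063,000 × 0.7% × 74/365 = $5,766.1205
Total = $44,603.9479

$44,603.95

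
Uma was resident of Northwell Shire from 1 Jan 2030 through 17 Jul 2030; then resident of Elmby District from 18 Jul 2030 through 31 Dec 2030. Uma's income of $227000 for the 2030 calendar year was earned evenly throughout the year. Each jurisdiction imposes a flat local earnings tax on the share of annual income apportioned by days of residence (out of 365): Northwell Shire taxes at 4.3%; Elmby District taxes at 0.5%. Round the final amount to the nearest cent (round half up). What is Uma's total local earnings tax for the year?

$5814.31

Northwell Shire, 1 Jan – 17 Jul 2030: 198 days → $227000 × 4.3% × 198/365 = $5295.0082
Elmby District, 18 Jul – 31 Dec 2030: 167 days → $227000 × 0.5% × 167/365 = $519.3014
Total = $5814.3096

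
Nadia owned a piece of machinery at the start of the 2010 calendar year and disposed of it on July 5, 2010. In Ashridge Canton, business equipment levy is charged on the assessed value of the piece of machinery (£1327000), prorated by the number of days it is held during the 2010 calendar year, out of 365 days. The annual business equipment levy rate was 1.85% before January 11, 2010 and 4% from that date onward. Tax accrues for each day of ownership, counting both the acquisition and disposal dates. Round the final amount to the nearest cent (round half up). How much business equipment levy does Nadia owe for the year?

£26267.33

January 1 – January 10, 2010: 10 days at 1.85% → £1327000 × 1.85% × 10/365 = £672.5890
January 11 – July 5, 2010: 176 days at 4% → £1327000 × 4% × 176/365 = £25594.7397
Total = £26267.3288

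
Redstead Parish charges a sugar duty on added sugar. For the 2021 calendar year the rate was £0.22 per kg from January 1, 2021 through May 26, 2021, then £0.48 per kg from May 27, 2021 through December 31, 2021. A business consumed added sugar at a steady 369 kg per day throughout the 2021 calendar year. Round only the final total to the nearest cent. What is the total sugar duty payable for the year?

£50,641.56

January 1 – May 26, 2021: 146 days × 369 kg/day = 53,874 kg at £0.22/kg → £11,852.28
May 27 – December 31, 2021: 219 days × 369 kg/day = 80,811 kg at £0.48/kg → £38,789.28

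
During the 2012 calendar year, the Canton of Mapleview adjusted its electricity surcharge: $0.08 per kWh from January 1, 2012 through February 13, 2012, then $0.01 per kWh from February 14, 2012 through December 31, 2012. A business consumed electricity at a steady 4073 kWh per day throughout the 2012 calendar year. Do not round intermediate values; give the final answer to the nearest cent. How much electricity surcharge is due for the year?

January 1 – February 13, 2012: 44 days × 4073 kWh/day = 179,212 kWh at $0.08/kWh → $14336.96
February 14 – December 31, 2012: 322 days × 4073 kWh/day = 1,311,506 kWh at $0.01/kWh → $13115.06

$27452.02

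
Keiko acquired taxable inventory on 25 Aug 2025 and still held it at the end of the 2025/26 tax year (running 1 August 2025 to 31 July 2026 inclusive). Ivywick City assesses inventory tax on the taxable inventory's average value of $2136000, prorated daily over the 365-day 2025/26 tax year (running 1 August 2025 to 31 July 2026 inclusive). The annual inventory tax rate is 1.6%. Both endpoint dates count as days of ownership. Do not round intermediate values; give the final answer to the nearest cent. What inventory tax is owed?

Days held (25 Aug 2025 – 31 Jul 2026): 341 out of 365
Tax = $2136000 × 1.6% × 341/365 = $31928.8110

$31928.81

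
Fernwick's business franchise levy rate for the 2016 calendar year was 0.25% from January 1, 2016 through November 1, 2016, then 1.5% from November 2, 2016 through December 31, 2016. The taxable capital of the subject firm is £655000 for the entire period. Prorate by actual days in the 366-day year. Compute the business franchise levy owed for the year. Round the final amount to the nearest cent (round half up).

January 1 – November 1, 2016: 306 days at 0.25% → £655000 × 0.25% × 306/366 = £1369.0574
November 2 – December 31, 2016: 60 days at 1.5% → £655000 × 1.5% × 60/366 = £1610.6557
Total = £2979.7131

£2979.71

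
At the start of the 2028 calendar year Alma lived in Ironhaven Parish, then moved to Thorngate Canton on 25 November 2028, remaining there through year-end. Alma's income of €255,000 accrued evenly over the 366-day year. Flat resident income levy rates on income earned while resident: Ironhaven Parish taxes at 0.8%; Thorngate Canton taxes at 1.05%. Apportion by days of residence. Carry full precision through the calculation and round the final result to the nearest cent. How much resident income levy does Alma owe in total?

€2,104.45

Ironhaven Parish, 1 January – 24 November 2028: 329 days → €255,000 × 0.8% × 329/366 = €1,833.7705
Thorngate Canton, 25 November – 31 December 2028: 37 days → €255,000 × 1.05% × 37/366 = €270.6762
Total = €2,104.4467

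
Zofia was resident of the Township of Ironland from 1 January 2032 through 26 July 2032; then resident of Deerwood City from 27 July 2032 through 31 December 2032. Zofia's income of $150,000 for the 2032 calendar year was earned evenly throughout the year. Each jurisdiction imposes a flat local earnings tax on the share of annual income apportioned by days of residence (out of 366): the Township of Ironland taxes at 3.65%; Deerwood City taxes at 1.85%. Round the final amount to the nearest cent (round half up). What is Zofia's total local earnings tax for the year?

$4,309.43

The Township of Ironland, 1 January – 26 July 2032: 208 days → $150,000 × 3.65% × 208/366 = $3,111.4754
Deerwood City, 27 July – 31 December 2032: 158 days → $150,000 × 1.85% × 158/366 = $1,197.9508
Total = $4,309.4262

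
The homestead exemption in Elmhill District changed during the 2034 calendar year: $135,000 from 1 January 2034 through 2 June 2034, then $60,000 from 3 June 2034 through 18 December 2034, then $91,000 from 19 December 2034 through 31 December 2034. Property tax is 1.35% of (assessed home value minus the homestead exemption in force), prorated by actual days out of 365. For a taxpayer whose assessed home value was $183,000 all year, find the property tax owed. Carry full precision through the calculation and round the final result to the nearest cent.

$1,221.18

1 January – 2 June 2034: 153 days, exemption $135,000 → ($183,000 − $135,000) × 1.35% × 153/365 = $271.6274
3 June – 18 December 2034: 199 days, exemption $60,000 → ($183,000 − $60,000) × 1.35% × 199/365 = $905.3137
19 December – 31 December 2034: 13 days, exemption $91,000 → ($183,000 − $91,000) × 1.35% × 13/365 = $44.2356
Total = $1,221.1767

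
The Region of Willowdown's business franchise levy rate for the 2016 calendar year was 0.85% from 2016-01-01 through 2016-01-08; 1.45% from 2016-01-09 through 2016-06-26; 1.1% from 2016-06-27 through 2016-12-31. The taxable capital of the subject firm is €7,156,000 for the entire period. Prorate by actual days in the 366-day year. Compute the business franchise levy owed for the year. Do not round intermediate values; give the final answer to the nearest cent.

€89,958.35

2016-01-01 to 2016-01-08: 8 days at 0.85% → €7,156,000 × 0.85% × 8/366 = €1,329.5301
2016-01-09 to 2016-06-26: 170 days at 1.45% → €7,156,000 × 1.45% × 170/366 = €48,195.4645
2016-06-27 to 2016-12-31: 188 days at 1.1% → €7,156,000 × 1.1% × 188/366 = €40,433.3552
Total = €89,958.3497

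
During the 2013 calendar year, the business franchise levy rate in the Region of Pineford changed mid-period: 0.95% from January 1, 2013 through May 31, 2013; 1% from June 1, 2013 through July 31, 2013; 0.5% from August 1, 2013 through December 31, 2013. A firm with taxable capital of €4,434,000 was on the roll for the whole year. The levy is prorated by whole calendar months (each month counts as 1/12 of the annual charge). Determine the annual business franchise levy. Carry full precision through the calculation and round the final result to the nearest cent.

€34,178.75

January 1 – May 31, 2013: 5 months at 0.95% → €4,434,000 × 0.95% × 5/12 = €17,551.2500
June 1 – July 31, 2013: 2 months at 1% → €4,434,000 × 1% × 2/12 = €7,390.0000
August 1 – December 31, 2013: 5 months at 0.5% → €4,434,000 × 0.5% × 5/12 = €9,237.5000
Total = €34,178.7500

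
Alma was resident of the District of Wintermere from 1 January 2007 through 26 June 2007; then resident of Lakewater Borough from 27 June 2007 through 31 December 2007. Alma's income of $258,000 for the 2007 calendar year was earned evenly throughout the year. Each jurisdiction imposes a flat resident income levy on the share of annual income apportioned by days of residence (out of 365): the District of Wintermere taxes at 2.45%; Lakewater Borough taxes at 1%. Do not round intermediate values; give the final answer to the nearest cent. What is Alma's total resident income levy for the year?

The District of Wintermere, 1 January – 26 June 2007: 177 days → $258,000 × 2.45% × 177/365 = $3,065.2521
Lakewater Borough, 27 June – 31 December 2007: 188 days → $258,000 × 1% × 188/365 = $1,328.8767
Total = $4,394.1288

$4,394.13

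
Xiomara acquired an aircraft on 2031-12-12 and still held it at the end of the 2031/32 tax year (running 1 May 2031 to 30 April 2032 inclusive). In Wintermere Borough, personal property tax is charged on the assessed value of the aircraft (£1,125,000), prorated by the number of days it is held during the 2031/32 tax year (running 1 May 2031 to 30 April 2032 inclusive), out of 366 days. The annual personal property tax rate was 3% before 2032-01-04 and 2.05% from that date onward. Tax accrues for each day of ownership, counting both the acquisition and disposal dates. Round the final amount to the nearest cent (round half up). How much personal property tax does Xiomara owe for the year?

£9,556.35

2031-12-12 to 2032-01-03: 23 days at 3% → £1,125,000 × 3% × 23/366 = £2,120.9016
2032-01-04 to 2032-04-30: 118 days at 2.05% → £1,125,000 × 2.05% × 118/366 = £7,435.4508
Total = £9,556.3525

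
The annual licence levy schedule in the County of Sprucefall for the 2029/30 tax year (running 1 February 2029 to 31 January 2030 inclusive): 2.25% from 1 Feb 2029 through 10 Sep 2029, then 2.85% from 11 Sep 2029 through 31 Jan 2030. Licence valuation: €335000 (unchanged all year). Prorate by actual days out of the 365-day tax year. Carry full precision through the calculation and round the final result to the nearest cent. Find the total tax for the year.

€8324.98

1 Feb – 10 Sep 2029: 222 days at 2.25% → €335000 × 2.25% × 222/365 = €4584.4521
11 Sep 2029 – 31 Jan 2030: 143 days at 2.85% → €335000 × 2.85% × 143/365 = €3740.5274
Total = €8324.9795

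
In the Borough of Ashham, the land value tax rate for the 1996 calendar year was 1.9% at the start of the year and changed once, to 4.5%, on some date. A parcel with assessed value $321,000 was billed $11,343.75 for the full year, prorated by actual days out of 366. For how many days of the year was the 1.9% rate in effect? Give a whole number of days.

136 days

Let d = days at the first rate; then 366 − d days at the second rate.
$321,000 × [1.9%·d + 4.5%·(366−d)] / 366 = $11,343.75
Solving gives d = 136, so the new rate took effect on May 16, 1996.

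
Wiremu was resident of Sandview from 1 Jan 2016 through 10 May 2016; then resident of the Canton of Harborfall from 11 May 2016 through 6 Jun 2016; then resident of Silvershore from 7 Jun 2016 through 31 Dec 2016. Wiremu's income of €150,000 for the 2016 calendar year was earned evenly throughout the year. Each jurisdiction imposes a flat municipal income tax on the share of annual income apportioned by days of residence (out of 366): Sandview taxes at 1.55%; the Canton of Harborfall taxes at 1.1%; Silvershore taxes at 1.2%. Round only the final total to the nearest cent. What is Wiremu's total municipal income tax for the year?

€1,976.84

Sandview, 1 Jan – 10 May 2016: 131 days → €150,000 × 1.55% × 131/366 = €832.1721
The Canton of Harborfall, 11 May – 6 Jun 2016: 27 days → €150,000 × 1.1% × 27/366 = €121.7213
Silvershore, 7 Jun – 31 Dec 2016: 208 days → €150,000 × 1.2% × 208/366 = €1,022.9508
Total = €1,976.8443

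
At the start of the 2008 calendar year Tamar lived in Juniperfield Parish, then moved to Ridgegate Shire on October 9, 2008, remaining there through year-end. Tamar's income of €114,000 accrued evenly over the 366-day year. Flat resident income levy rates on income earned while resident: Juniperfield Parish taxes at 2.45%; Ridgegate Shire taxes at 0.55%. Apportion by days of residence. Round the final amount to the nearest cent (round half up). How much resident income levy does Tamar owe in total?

€2,295.89

Juniperfield Parish, January 1 – October 8, 2008: 282 days → €114,000 × 2.45% × 282/366 = €2,151.9836
Ridgegate Shire, October 9 – December 31, 2008: 84 days → €114,000 × 0.55% × 84/366 = €143.9016
Total = €2,295.8852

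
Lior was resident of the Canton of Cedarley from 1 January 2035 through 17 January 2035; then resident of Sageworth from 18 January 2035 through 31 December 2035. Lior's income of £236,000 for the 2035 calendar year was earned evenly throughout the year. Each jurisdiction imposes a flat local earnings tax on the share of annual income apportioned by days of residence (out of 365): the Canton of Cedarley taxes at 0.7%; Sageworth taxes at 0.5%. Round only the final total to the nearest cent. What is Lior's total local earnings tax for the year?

£1,201.98

The Canton of Cedarley, 1 January – 17 January 2035: 17 days → £236,000 × 0.7% × 17/365 = £76.9425
Sageworth, 18 January – 31 December 2035: 348 days → £236,000 × 0.5% × 348/365 = £1,125.0411
Total = £1,201.9836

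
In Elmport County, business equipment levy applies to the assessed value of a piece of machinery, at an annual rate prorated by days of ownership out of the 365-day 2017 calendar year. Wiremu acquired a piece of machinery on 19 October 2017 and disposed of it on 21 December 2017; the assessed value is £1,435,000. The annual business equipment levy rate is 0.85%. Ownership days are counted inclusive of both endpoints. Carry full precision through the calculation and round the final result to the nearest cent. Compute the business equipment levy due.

£2,138.74

Days held (19 October – 21 December 2017): 64 out of 365
Tax = £1,435,000 × 0.85% × 64/365 = £2,138.7397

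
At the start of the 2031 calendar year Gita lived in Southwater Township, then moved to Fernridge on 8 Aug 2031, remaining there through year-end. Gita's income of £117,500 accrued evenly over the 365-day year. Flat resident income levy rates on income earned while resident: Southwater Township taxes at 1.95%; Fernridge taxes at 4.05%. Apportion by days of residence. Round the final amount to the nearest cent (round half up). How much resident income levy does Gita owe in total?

Southwater Township, 1 Jan – 7 Aug 2031: 219 days → £117,500 × 1.95% × 219/365 = £1,374.7500
Fernridge, 8 Aug – 31 Dec 2031: 146 days → £117,500 × 4.05% × 146/365 = £1,903.5000
Total = £3,278.2500

£3,278.25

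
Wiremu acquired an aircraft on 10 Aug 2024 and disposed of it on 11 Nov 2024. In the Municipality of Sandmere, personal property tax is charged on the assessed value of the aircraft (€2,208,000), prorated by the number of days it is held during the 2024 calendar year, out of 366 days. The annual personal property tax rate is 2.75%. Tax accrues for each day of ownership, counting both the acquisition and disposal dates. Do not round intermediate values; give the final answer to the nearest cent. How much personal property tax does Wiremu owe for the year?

Days held (10 Aug – 11 Nov 2024): 94 out of 366
Tax = €2,208,000 × 2.75% × 94/366 = €15,594.7541

€15,594.75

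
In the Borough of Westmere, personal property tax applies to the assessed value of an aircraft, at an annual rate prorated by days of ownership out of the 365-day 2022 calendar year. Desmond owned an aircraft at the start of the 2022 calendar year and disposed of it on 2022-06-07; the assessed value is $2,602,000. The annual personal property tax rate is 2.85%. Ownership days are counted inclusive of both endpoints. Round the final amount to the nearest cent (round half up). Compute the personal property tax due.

Days held (2022-01-01 to 2022-06-07): 158 out of 365
Tax = $2,602,000 × 2.85% × 158/365 = $32,100.8384

$32,100.84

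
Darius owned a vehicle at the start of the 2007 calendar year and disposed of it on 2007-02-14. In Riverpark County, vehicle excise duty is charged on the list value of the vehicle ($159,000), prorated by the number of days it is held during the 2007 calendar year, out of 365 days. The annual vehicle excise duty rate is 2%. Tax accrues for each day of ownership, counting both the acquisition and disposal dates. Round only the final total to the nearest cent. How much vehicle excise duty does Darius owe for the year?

Days held (2007-01-01 to 2007-02-14): 45 out of 365
Tax = $159,000 × 2% × 45/365 = $392.0548

$392.05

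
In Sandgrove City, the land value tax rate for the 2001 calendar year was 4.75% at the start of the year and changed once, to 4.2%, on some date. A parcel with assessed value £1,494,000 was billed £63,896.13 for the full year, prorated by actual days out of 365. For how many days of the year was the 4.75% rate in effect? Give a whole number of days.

Let d = days at the first rate; then 365 − d days at the second rate.
£1,494,000 × [4.75%·d + 4.2%·(365−d)] / 365 = £63,896.13
Solving gives d = 51, so the new rate took effect on 21 Feb 2001.

51 days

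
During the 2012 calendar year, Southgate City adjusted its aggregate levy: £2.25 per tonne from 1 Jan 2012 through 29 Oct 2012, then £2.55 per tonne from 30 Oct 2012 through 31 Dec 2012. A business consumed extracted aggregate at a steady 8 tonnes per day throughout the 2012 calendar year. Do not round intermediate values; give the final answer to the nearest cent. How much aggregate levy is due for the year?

£6,739.20

1 Jan – 29 Oct 2012: 303 days × 8 tonnes/day = 2,424 tonnes at £2.25/tonne → £5,454.00
30 Oct – 31 Dec 2012: 63 days × 8 tonnes/day = 504 tonnes at £2.55/tonne → £1,285.20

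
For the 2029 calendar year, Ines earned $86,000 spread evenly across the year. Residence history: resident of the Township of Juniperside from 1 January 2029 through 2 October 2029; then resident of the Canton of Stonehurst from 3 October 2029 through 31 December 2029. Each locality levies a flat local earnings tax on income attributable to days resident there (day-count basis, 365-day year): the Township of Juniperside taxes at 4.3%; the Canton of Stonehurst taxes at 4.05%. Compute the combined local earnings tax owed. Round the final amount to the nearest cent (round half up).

$3,644.99

The Township of Juniperside, 1 January – 2 October 2029: 275 days → $86,000 × 4.3% × 275/365 = $2,786.1644
The Canton of Stonehurst, 3 October – 31 December 2029: 90 days → $86,000 × 4.05% × 90/365 = $858.8219
Total = $3,644.9863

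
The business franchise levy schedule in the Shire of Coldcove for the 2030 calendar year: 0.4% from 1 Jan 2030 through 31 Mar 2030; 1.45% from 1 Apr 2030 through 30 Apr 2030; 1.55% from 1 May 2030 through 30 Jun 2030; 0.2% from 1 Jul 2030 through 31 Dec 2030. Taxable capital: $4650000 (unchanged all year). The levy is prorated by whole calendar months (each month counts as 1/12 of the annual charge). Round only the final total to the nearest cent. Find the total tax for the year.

1 Jan – 31 Mar 2030: 3 months at 0.4% → $4650000 × 0.4% × 3/12 = $4650.0000
1 Apr – 30 Apr 2030: 1 month at 1.45% → $4650000 × 1.45% × 1/12 = $5618.7500
1 May – 30 Jun 2030: 2 months at 1.55% → $4650000 × 1.55% × 2/12 = $12012.5000
1 Jul – 31 Dec 2030: 6 months at 0.2% → $4650000 × 0.2% × 6/12 = $4650.0000
Total = $26931.2500

$26931.25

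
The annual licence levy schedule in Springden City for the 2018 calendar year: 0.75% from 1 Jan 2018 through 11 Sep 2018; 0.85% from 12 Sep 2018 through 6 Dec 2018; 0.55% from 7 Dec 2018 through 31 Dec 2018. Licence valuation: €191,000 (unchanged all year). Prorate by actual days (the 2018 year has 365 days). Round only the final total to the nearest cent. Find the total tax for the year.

1 Jan – 11 Sep 2018: 254 days at 0.75% → €191,000 × 0.75% × 254/365 = €996.8630
12 Sep – 6 Dec 2018: 86 days at 0.85% → €191,000 × 0.85% × 86/365 = €382.5233
7 Dec – 31 Dec 2018: 25 days at 0.55% → €191,000 × 0.55% × 25/365 = €71.9521
Total = €1,451.3384

€1,451.34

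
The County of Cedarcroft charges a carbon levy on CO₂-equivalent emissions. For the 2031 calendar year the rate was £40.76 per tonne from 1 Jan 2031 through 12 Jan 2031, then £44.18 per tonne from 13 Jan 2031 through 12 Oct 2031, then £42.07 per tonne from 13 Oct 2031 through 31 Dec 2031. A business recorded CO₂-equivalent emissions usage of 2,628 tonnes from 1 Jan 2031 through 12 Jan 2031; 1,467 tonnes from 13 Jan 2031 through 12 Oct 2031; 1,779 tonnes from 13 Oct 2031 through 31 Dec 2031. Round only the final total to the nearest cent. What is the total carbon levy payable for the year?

1 Jan – 12 Jan 2031: 2,628 tonnes at £40.76/tonne → £107117.28
13 Jan – 12 Oct 2031: 1,467 tonnes at £44.18/tonne → £64812.06
13 Oct – 31 Dec 2031: 1,779 tonnes at £42.07/tonne → £74842.53

£246771.87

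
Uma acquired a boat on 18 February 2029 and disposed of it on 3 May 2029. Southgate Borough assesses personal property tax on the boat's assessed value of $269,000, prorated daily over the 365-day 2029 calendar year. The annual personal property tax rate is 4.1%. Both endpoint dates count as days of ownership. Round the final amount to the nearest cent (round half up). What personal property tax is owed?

$2,266.23

Days held (18 February – 3 May 2029): 75 out of 365
Tax = $269,000 × 4.1% × 75/365 = $2,266.2329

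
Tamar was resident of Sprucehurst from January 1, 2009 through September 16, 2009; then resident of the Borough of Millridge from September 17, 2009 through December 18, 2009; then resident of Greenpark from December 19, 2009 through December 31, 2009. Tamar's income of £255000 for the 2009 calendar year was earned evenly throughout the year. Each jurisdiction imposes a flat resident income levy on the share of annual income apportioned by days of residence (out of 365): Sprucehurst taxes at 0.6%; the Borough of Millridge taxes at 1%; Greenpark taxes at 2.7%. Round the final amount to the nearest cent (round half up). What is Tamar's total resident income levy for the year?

Sprucehurst, January 1 – September 16, 2009: 259 days → £255000 × 0.6% × 259/365 = £1085.6712
The Borough of Millridge, September 17 – December 18, 2009: 93 days → £255000 × 1% × 93/365 = £649.7260
Greenpark, December 19 – December 31, 2009: 13 days → £255000 × 2.7% × 13/365 = £245.2192
Total = £1980.6164

£1980.62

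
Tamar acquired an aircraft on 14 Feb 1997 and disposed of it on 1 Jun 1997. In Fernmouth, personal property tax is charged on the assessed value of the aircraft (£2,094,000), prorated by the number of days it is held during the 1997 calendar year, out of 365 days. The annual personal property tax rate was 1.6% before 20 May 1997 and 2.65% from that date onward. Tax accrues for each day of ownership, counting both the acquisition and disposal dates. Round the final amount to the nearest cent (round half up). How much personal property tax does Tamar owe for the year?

£10,696.61

14 Feb – 19 May 1997: 95 days at 1.6% → £2,094,000 × 1.6% × 95/365 = £8,720.2192
20 May – 1 Jun 1997: 13 days at 2.65% → £2,094,000 × 2.65% × 13/365 = £1,976.3918
Total = £10,696.6110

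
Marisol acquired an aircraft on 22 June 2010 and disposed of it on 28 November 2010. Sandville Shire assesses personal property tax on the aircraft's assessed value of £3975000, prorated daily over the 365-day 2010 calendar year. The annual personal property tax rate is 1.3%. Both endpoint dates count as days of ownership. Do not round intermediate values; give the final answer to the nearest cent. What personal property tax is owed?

£22652.05

Days held (22 June – 28 November 2010): 160 out of 365
Tax = £3975000 × 1.3% × 160/365 = £22652.0548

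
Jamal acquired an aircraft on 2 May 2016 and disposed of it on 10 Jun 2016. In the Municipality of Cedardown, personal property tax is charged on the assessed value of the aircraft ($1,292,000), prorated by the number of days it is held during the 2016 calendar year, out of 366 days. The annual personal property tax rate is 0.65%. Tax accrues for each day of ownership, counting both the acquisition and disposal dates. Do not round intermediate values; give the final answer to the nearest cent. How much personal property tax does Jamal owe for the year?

Days held (2 May – 10 Jun 2016): 40 out of 366
Tax = $1,292,000 × 0.65% × 40/366 = $917.8142

$917.81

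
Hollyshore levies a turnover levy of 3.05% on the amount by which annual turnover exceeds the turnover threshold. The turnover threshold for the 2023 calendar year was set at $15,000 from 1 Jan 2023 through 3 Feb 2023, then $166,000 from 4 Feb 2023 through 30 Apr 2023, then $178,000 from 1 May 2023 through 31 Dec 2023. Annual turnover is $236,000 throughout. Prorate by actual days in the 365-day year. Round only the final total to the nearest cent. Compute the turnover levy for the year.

$2,318.33

1 Jan – 3 Feb 2023: 34 days, exemption $15,000 → ($236,000 − $15,000) × 3.05% × 34/365 = $627.8822
4 Feb – 30 Apr 2023: 86 days, exemption $166,000 → ($236,000 − $166,000) × 3.05% × 86/365 = $503.0411
1 May – 31 Dec 2023: 245 days, exemption $178,000 → ($236,000 − $178,000) × 3.05% × 245/365 = $1,187.4110
Total = $2,318.3342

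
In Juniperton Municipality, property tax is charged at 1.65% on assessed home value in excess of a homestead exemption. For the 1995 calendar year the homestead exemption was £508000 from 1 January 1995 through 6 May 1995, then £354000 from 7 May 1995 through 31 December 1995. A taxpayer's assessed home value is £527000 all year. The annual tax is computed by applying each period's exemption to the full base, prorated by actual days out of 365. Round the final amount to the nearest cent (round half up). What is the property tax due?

£1977.33

1 January – 6 May 1995: 126 days, exemption £508000 → (£527000 − £508000) × 1.65% × 126/365 = £108.2219
7 May – 31 December 1995: 239 days, exemption £354000 → (£527000 − £354000) × 1.65% × 239/365 = £1869.1110
Total = £1977.3329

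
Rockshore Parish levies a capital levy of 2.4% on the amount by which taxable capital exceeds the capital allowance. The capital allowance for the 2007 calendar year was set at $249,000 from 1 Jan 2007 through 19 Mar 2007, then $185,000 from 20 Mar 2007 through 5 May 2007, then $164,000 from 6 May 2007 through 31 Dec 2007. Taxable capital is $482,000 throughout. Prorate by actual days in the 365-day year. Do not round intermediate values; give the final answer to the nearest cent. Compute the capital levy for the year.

1 Jan – 19 Mar 2007: 78 days, exemption $249,000 → ($482,000 − $249,000) × 2.4% × 78/365 = $1,195.0027
20 Mar – 5 May 2007: 47 days, exemption $185,000 → ($482,000 − $185,000) × 2.4% × 47/365 = $917.8521
6 May – 31 Dec 2007: 240 days, exemption $164,000 → ($482,000 − $164,000) × 2.4% × 240/365 = $5,018.3014
Total = $7,131.1562

$7,131.16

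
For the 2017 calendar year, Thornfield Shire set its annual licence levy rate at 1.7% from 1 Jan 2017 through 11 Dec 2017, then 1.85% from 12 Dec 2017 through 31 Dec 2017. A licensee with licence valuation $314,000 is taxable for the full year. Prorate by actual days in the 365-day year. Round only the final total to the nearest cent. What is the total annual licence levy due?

$5,363.81

1 Jan – 11 Dec 2017: 345 days at 1.7% → $314,000 × 1.7% × 345/365 = $5,045.5068
12 Dec – 31 Dec 2017: 20 days at 1.85% → $314,000 × 1.85% × 20/365 = $318.3014
Total = $5,363.8082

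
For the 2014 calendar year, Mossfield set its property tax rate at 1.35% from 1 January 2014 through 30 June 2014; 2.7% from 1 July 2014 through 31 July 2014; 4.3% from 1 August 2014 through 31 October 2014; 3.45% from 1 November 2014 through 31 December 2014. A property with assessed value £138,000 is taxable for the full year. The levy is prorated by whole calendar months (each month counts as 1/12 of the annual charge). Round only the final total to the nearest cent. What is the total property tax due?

1 January – 30 June 2014: 6 months at 1.35% → £138,000 × 1.35% × 6/12 = £931.5000
1 July – 31 July 2014: 1 month at 2.7% → £138,000 × 2.7% × 1/12 = £310.5000
1 August – 31 October 2014: 3 months at 4.3% → £138,000 × 4.3% × 3/12 = £1,483.5000
1 November – 31 December 2014: 2 months at 3.45% → £138,000 × 3.45% × 2/12 = £793.5000
Total = £3,519.0000

£3,519.00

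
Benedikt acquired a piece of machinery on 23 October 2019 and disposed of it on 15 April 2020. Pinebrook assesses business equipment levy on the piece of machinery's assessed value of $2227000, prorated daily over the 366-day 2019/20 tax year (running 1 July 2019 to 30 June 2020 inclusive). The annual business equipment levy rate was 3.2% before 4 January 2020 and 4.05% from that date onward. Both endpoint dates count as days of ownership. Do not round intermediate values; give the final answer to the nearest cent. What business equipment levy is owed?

23 October 2019 – 3 January 2020: 73 days at 3.2% → $2227000 × 3.2% × 73/366 = $14213.8579
4 January – 15 April 2020: 103 days at 4.05% → $2227000 × 4.05% × 103/366 = $25382.3238
Total = $39596.1817

$39596.18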